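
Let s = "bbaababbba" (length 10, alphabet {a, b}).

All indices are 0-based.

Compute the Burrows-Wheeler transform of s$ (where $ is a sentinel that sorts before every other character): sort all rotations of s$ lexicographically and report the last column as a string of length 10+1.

abbabbbab$a

rank  rotation     last
    0  $bbaababbba  a
    1  a$bbaababbb  b
    2  aababbba$bb  b
    3  ababbba$bba  a
    4  abbba$bbaab  b
    5  ba$bbaababb  b
    6  baababbba$b  b
    7  babbba$bbaa  a
    8  bba$bbaabab  b
    9  bbaababbba$  $
   10  bbba$bbaaba  a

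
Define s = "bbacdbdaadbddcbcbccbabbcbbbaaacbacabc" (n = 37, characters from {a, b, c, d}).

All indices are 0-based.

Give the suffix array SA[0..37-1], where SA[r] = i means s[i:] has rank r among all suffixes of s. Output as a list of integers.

sorted suffixes:
  #0 SA[0]=27  'aaacbacabc'
  #1 SA[1]=28  'aacbacabc'
  #2 SA[2]=7  'aadbddcbcbccbabbcbbbaaacbacabc'
  #3 SA[3]=20  'abbcbbbaaacbacabc'
  #4 SA[4]=34  'abc'
  #5 SA[5]=32  'acabc'
  #6 SA[6]=29  'acbacabc'
  #7 SA[7]=2  'acdbdaadbddcbcbccbabbcbbbaaacbacabc'
  #8 SA[8]=8  'adbddcbcbccbabbcbbbaaacbacabc'
  #9 SA[9]=26  'baaacbacabc'
  #10 SA[10]=19  'babbcbbbaaacbacabc'
  #11 SA[11]=31  'bacabc'
  #12 SA[12]=1  'bacdbdaadbddcbcbccbabbcbbbaaacbacabc'
  #13 SA[13]=25  'bbaaacbacabc'
  #14 SA[14]=0  'bbacdbdaadbddcbcbccbabbcbbbaaacbacabc'
  #15 SA[15]=24  'bbbaaacbacabc'
  #16 SA[16]=21  'bbcbbbaaacbacabc'
  #17 SA[17]=35  'bc'
  #18 SA[18]=22  'bcbbbaaacbacabc'
  #19 SA[19]=14  'bcbccbabbcbbbaaacbacabc'
  #20 SA[20]=16  'bccbabbcbbbaaacbacabc'
  #21 SA[21]=5  'bdaadbddcbcbccbabbcbbbaaacbacabc'
  #22 SA[22]=10  'bddcbcbccbabbcbbbaaacbacabc'
  #23 SA[23]=36  'c'
  #24 SA[24]=33  'cabc'
  #25 SA[25]=18  'cbabbcbbbaaacbacabc'
  #26 SA[26]=30  'cbacabc'
  #27 SA[27]=23  'cbbbaaacbacabc'
  #28 SA[28]=13  'cbcbccbabbcbbbaaacbacabc'
  #29 SA[29]=15  'cbccbabbcbbbaaacbacabc'
  #30 SA[30]=17  'ccbabbcbbbaaacbacabc'
  #31 SA[31]=3  'cdbdaadbddcbcbccbabbcbbbaaacbacabc'
  #32 SA[32]=6  'daadbddcbcbccbabbcbbbaaacbacabc'
  #33 SA[33]=4  'dbdaadbddcbcbccbabbcbbbaaacbacabc'
  #34 SA[34]=9  'dbddcbcbccbabbcbbbaaacbacabc'
  #35 SA[35]=12  'dcbcbccbabbcbbbaaacbacabc'
  #36 SA[36]=11  'ddcbcbccbabbcbbbaaacbacabc'

[27, 28, 7, 20, 34, 32, 29, 2, 8, 26, 19, 31, 1, 25, 0, 24, 21, 35, 22, 14, 16, 5, 10, 36, 33, 18, 30, 23, 13, 15, 17, 3, 6, 4, 9, 12, 11]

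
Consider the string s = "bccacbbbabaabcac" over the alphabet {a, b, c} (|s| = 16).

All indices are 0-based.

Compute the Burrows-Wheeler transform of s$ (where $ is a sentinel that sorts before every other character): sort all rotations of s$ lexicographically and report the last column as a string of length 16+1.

rank  rotation           last
    0  $bccacbbbabaabcac  c
    1  aabcac$bccacbbbab  b
    2  abaabcac$bccacbbb  b
    3  abcac$bccacbbbaba  a
    4  ac$bccacbbbabaabc  c
    5  acbbbabaabcac$bcc  c
    6  baabcac$bccacbbba  a
    7  babaabcac$bccacbb  b
    8  bbabaabcac$bccacb  b
    9  bbbabaabcac$bccac  c
   10  bcac$bccacbbbabaa  a
   11  bccacbbbabaabcac$  $
   12  c$bccacbbbabaabca  a
   13  cac$bccacbbbabaab  b
   14  cacbbbabaabcac$bc  c
   15  cbbbabaabcac$bcca  a
   16  ccacbbbabaabcac$b  b

cbbaccabbca$abcab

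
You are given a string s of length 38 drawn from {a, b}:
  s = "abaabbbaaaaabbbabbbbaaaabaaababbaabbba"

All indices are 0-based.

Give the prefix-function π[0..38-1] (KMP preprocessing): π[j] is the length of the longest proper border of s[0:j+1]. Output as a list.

π[0] = 0
j=1 s[j]='b': π[1]=0 (border '')
j=2 s[j]='a': π[2]=1 (border 'a')
j=3 s[j]='a': k: 1→0; π[3]=1 (border 'a')
j=4 s[j]='b': π[4]=2 (border 'ab')
j=5 s[j]='b': k: 2→0; π[5]=0 (border '')
j=6 s[j]='b': π[6]=0 (border '')
j=7 s[j]='a': π[7]=1 (border 'a')
j=8 s[j]='a': k: 1→0; π[8]=1 (border 'a')
j=9 s[j]='a': k: 1→0; π[9]=1 (border 'a')
j=10 s[j]='a': k: 1→0; π[10]=1 (border 'a')
j=11 s[j]='a': k: 1→0; π[11]=1 (border 'a')
j=12 s[j]='b': π[12]=2 (border 'ab')
j=13 s[j]='b': k: 2→0; π[13]=0 (border '')
j=14 s[j]='b': π[14]=0 (border '')
j=15 s[j]='a': π[15]=1 (border 'a')
j=16 s[j]='b': π[16]=2 (border 'ab')
j=17 s[j]='b': k: 2→0; π[17]=0 (border '')
j=18 s[j]='b': π[18]=0 (border '')
j=19 s[j]='b': π[19]=0 (border '')
j=20 s[j]='a': π[20]=1 (border 'a')
j=21 s[j]='a': k: 1→0; π[21]=1 (border 'a')
j=22 s[j]='a': k: 1→0; π[22]=1 (border 'a')
j=23 s[j]='a': k: 1→0; π[23]=1 (border 'a')
j=24 s[j]='b': π[24]=2 (border 'ab')
j=25 s[j]='a': π[25]=3 (border 'aba')
j=26 s[j]='a': π[26]=4 (border 'abaa')
j=27 s[j]='a': k: 4→1→0; π[27]=1 (border 'a')
j=28 s[j]='b': π[28]=2 (border 'ab')
j=29 s[j]='a': π[29]=3 (border 'aba')
j=30 s[j]='b': k: 3→1; π[30]=2 (border 'ab')
j=31 s[j]='b': k: 2→0; π[31]=0 (border '')
j=32 s[j]='a': π[32]=1 (border 'a')
j=33 s[j]='a': k: 1→0; π[33]=1 (border 'a')
j=34 s[j]='b': π[34]=2 (border 'ab')
j=35 s[j]='b': k: 2→0; π[35]=0 (border '')
j=36 s[j]='b': π[36]=0 (border '')
j=37 s[j]='a': π[37]=1 (border 'a')

[0, 0, 1, 1, 2, 0, 0, 1, 1, 1, 1, 1, 2, 0, 0, 1, 2, 0, 0, 0, 1, 1, 1, 1, 2, 3, 4, 1, 2, 3, 2, 0, 1, 1, 2, 0, 0, 1]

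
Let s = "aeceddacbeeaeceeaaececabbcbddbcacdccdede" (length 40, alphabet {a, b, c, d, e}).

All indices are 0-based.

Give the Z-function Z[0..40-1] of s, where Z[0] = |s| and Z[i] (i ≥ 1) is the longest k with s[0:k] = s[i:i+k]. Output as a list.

Z[0]=40
i=1: outside box; Z[1]=0
i=2: outside box; Z[2]=0
i=3: outside box; Z[3]=0
i=4: outside box; Z[4]=0
i=5: outside box; Z[5]=0
i=6: outside box; Z[6]=1 scan→box=[6,7)
i=7: outside box; Z[7]=0
i=8: outside box; Z[8]=0
i=9: outside box; Z[9]=0
i=10: outside box; Z[10]=0
i=11: outside box; Z[11]=4 scan→box=[11,15)
i=12: min(r-i=3, Z[1]=0)=0; Z[12]=0
i=13: min(r-i=2, Z[2]=0)=0; Z[13]=0
i=14: min(r-i=1, Z[3]=0)=0; Z[14]=0
i=15: outside box; Z[15]=0
i=16: outside box; Z[16]=1 scan→box=[16,17)
i=17: outside box; Z[17]=4 scan→box=[17,21)
i=18: min(r-i=3, Z[1]=0)=0; Z[18]=0
i=19: min(r-i=2, Z[2]=0)=0; Z[19]=0
i=20: min(r-i=1, Z[3]=0)=0; Z[20]=0
i=21: outside box; Z[21]=0
i=22: outside box; Z[22]=1 scan→box=[22,23)
i=23: outside box; Z[23]=0
i=24: outside box; Z[24]=0
i=25: outside box; Z[25]=0
i=26: outside box; Z[26]=0
i=27: outside box; Z[27]=0
i=28: outside box; Z[28]=0
i=29: outside box; Z[29]=0
i=30: outside box; Z[30]=0
i=31: outside box; Z[31]=1 scan→box=[31,32)
i=32: outside box; Z[32]=0
i=33: outside box; Z[33]=0
i=34: outside box; Z[34]=0
i=35: outside box; Z[35]=0
i=36: outside box; Z[36]=0
i=37: outside box; Z[37]=0
i=38: outside box; Z[38]=0
i=39: outside box; Z[39]=0

[40, 0, 0, 0, 0, 0, 1, 0, 0, 0, 0, 4, 0, 0, 0, 0, 1, 4, 0, 0, 0, 0, 1, 0, 0, 0, 0, 0, 0, 0, 0, 1, 0, 0, 0, 0, 0, 0, 0, 0]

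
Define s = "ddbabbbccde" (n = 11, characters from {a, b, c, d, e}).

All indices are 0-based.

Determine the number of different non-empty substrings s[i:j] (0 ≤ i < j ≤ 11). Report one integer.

rank | idx | suffix
   0 |   3 | abbbccde
   1 |   2 | babbbccde
   2 |   4 | bbbccde
   3 |   5 | bbccde
   4 |   6 | bccde
   5 |   7 | ccde
   6 |   8 | cde
   7 |   1 | dbabbbccde
   8 |   0 | ddbabbbccde
   9 |   9 | de
  10 |  10 | e

SA = [3, 2, 4, 5, 6, 7, 8, 1, 0, 9, 10]
rank  pair      lcp
   1  s[3:],s[2:]  0  ''
   2  s[2:],s[4:]  1  'b'
   3  s[4:],s[5:]  2  'bb'
   4  s[5:],s[6:]  1  'b'
   5  s[6:],s[7:]  0  ''
   6  s[7:],s[8:]  1  'c'
   7  s[8:],s[1:]  0  ''
   8  s[1:],s[0:]  1  'd'
   9  s[0:],s[9:]  1  'd'
  10  s[9:],s[10:]  0  ''

n(n+1)/2 = 11·12/2 = 66
Σ LCP = 0 + 0 + 1 + 2 + 1 + 0 + 1 + 0 + 1 + 1 + 0 = 7
distinct = 66 − 7 = 59

59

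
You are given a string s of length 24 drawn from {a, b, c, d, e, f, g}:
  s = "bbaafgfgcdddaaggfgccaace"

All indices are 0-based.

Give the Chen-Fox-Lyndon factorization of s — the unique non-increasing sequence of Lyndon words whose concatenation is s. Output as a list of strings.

["b", "b", "aafgfgcdddaaggfgcc", "aace"]

emit factor 1: 'b' (i=0, period=1)
emit factor 2: 'b' (i=1, period=1)
emit factor 3: 'aafgfgcdddaaggfgcc' (i=2, period=18)
emit factor 4: 'aace' (i=20, period=4)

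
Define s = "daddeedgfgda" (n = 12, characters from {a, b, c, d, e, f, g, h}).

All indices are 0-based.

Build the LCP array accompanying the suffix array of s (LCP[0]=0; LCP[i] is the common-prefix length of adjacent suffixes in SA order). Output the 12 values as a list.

rank | idx | suffix
   0 |  11 | a
   1 |   1 | addeedgfgda
   2 |  10 | da
   3 |   0 | daddeedgfgda
   4 |   2 | ddeedgfgda
   5 |   3 | deedgfgda
   6 |   6 | dgfgda
   7 |   5 | edgfgda
   8 |   4 | eedgfgda
   9 |   8 | fgda
  10 |   9 | gda
  11 |   7 | gfgda

SA = [11, 1, 10, 0, 2, 3, 6, 5, 4, 8, 9, 7]
rank  pair      lcp
   1  s[11:],s[1:]  1  'a'
   2  s[1:],s[10:]  0  ''
   3  s[10:],s[0:]  2  'da'
   4  s[0:],s[2:]  1  'd'
   5  s[2:],s[3:]  1  'd'
   6  s[3:],s[6:]  1  'd'
   7  s[6:],s[5:]  0  ''
   8  s[5:],s[4:]  1  'e'
   9  s[4:],s[8:]  0  ''
  10  s[8:],s[9:]  0  ''
  11  s[9:],s[7:]  1  'g'

[0, 1, 0, 2, 1, 1, 1, 0, 1, 0, 0, 1]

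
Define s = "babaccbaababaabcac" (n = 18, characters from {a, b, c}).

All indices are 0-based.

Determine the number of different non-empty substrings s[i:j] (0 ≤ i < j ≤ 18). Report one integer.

sorted suffixes:
  #0 SA[0]=7  'aababaabcac'
  #1 SA[1]=12  'aabcac'
  #2 SA[2]=10  'abaabcac'
  #3 SA[3]=8  'ababaabcac'
  #4 SA[4]=1  'abaccbaababaabcac'
  #5 SA[5]=13  'abcac'
  #6 SA[6]=16  'ac'
  #7 SA[7]=3  'accbaababaabcac'
  #8 SA[8]=6  'baababaabcac'
  #9 SA[9]=11  'baabcac'
  #10 SA[10]=9  'babaabcac'
  #11 SA[11]=0  'babaccbaababaabcac'
  #12 SA[12]=2  'baccbaababaabcac'
  #13 SA[13]=14  'bcac'
  #14 SA[14]=17  'c'
  #15 SA[15]=15  'cac'
  #16 SA[16]=5  'cbaababaabcac'
  #17 SA[17]=4  'ccbaababaabcac'

SA = [7, 12, 10, 8, 1, 13, 16, 3, 6, 11, 9, 0, 2, 14, 17, 15, 5, 4]
i: (SA[i-1],SA[i]) lcp shared
  1: (7,12) 3 'aab'
  2: (12,10) 1 'a'
  3: (10,8) 3 'aba'
  4: (8,1) 3 'aba'
  5: (1,13) 2 'ab'
  6: (13,16) 1 'a'
  7: (16,3) 2 'ac'
  8: (3,6) 0 ''
  9: (6,11) 4 'baab'
  10: (11,9) 2 'ba'
  11: (9,0) 4 'baba'
  12: (0,2) 2 'ba'
  13: (2,14) 1 'b'
  14: (14,17) 0 ''
  15: (17,15) 1 'c'
  16: (15,5) 1 'c'
  17: (5,4) 1 'c'

n(n+1)/2 = 18·19/2 = 171
Σ LCP = 0 + 3 + 1 + 3 + 3 + 2 + 1 + 2 + 0 + 4 + 2 + 4 + 2 + 1 + 0 + 1 + 1 + 1 = 31
distinct = 171 − 31 = 140

140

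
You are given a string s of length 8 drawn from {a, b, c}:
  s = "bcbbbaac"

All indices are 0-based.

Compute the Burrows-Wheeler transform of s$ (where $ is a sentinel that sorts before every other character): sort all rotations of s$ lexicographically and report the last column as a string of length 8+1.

cbabbc$ab

rank  rotation   last
    0  $bcbbbaac  c
    1  aac$bcbbb  b
    2  ac$bcbbba  a
    3  baac$bcbb  b
    4  bbaac$bcb  b
    5  bbbaac$bc  c
    6  bcbbbaac$  $
    7  c$bcbbbaa  a
    8  cbbbaac$b  b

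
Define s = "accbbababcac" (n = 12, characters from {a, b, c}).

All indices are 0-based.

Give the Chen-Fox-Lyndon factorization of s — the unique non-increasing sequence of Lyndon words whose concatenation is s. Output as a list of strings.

["accbb", "ababcac"]

emit factor 1: 'accbb' (i=0, period=5)
emit factor 2: 'ababcac' (i=5, period=7)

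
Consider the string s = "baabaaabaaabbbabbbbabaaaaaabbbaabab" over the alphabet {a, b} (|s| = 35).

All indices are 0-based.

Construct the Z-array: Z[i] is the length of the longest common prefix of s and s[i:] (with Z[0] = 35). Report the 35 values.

[35, 0, 0, 3, 0, 0, 0, 3, 0, 0, 0, 1, 1, 2, 0, 1, 1, 1, 2, 0, 3, 0, 0, 0, 0, 0, 0, 1, 1, 5, 0, 0, 2, 0, 1]

Z[0]=35
i=1: outside box; Z[1]=0
i=2: outside box; Z[2]=0
i=3: outside box; Z[3]=3 extend→box=[3,6)
i=4: min(r-i=2, Z[1]=0)=0; Z[4]=0
i=5: min(r-i=1, Z[2]=0)=0; Z[5]=0
i=6: outside box; Z[6]=0
i=7: outside box; Z[7]=3 extend→box=[7,10)
i=8: min(r-i=2, Z[1]=0)=0; Z[8]=0
i=9: min(r-i=1, Z[2]=0)=0; Z[9]=0
i=10: outside box; Z[10]=0
i=11: outside box; Z[11]=1 extend→box=[11,12)
i=12: outside box; Z[12]=1 extend→box=[12,13)
i=13: outside box; Z[13]=2 extend→box=[13,15)
i=14: min(r-i=1, Z[1]=0)=0; Z[14]=0
i=15: outside box; Z[15]=1 extend→box=[15,16)
i=16: outside box; Z[16]=1 extend→box=[16,17)
i=17: outside box; Z[17]=1 extend→box=[17,18)
i=18: outside box; Z[18]=2 extend→box=[18,20)
i=19: min(r-i=1, Z[1]=0)=0; Z[19]=0
i=20: outside box; Z[20]=3 extend→box=[20,23)
i=21: min(r-i=2, Z[1]=0)=0; Z[21]=0
i=22: min(r-i=1, Z[2]=0)=0; Z[22]=0
i=23: outside box; Z[23]=0
i=24: outside box; Z[24]=0
i=25: outside box; Z[25]=0
i=26: outside box; Z[26]=0
i=27: outside box; Z[27]=1 extend→box=[27,28)
i=28: outside box; Z[28]=1 extend→box=[28,29)
i=29: outside box; Z[29]=5 extend→box=[29,34)
i=30: min(r-i=4, Z[1]=0)=0; Z[30]=0
i=31: min(r-i=3, Z[2]=0)=0; Z[31]=0
i=32: min(r-i=2, Z[3]=3)=2; Z[32]=2
i=33: min(r-i=1, Z[4]=0)=0; Z[33]=0
i=34: outside box; Z[34]=1 extend→box=[34,35)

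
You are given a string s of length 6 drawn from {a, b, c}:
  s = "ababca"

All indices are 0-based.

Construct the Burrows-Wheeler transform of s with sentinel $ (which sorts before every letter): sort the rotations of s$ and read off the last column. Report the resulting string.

ac$baab

rank  rotation last
    0  $ababca  a
    1  a$ababc  c
    2  ababca$  $
    3  abca$ab  b
    4  babca$a  a
    5  bca$aba  a
    6  ca$abab  b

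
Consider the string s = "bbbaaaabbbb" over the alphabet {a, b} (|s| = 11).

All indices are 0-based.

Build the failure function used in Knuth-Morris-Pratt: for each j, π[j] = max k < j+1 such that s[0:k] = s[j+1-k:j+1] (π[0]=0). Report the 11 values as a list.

π[0] = 0
j=1 s[j]='b': π[1]=1 (border 'b')
j=2 s[j]='b': π[2]=2 (border 'bb')
j=3 s[j]='a': k: 2→1→0; π[3]=0 (border '')
j=4 s[j]='a': π[4]=0 (border '')
j=5 s[j]='a': π[5]=0 (border '')
j=6 s[j]='a': π[6]=0 (border '')
j=7 s[j]='b': π[7]=1 (border 'b')
j=8 s[j]='b': π[8]=2 (border 'bb')
j=9 s[j]='b': π[9]=3 (border 'bbb')
j=10 s[j]='b': k: 3→2; π[10]=3 (border 'bbb')

[0, 1, 2, 0, 0, 0, 0, 1, 2, 3, 3]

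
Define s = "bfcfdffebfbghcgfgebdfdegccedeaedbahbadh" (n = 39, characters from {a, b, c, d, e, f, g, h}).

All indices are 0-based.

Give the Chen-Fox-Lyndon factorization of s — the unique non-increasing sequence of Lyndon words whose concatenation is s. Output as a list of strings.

["bfcfdffe", "bfbghcgfge", "bdfdegccede", "aedbahb", "adh"]

emit factor 1: 'bfcfdffe' (i=0, period=8)
emit factor 2: 'bfbghcgfge' (i=8, period=10)
emit factor 3: 'bdfdegccede' (i=18, period=11)
emit factor 4: 'aedbahb' (i=29, period=7)
emit factor 5: 'adh' (i=36, period=3)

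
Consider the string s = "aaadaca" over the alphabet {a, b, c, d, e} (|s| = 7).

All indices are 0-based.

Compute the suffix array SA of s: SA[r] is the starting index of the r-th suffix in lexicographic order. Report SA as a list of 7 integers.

[6, 0, 1, 4, 2, 5, 3]

rank→(start, suffix):
  0 → (6, 'a')
  1 → (0, 'aaadaca')
  2 → (1, 'aadaca')
  3 → (4, 'aca')
  4 → (2, 'adaca')
  5 → (5, 'ca')
  6 → (3, 'daca')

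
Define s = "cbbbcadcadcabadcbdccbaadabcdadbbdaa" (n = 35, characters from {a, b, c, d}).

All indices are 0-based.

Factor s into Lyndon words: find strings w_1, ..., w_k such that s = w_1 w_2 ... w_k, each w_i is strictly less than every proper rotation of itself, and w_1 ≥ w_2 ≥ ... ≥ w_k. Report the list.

["c", "bbbc", "adc", "adc", "abadcbdccb", "aadabcdadbbd", "a", "a"]

emit factor 1: 'c' (i=0, period=1)
emit factor 2: 'bbbc' (i=1, period=4)
emit factor 3: 'adc' (i=5, period=3)
emit factor 4: 'adc' (i=8, period=3)
emit factor 5: 'abadcbdccb' (i=11, period=10)
emit factor 6: 'aadabcdadbbd' (i=21, period=12)
emit factor 7: 'a' (i=33, period=1)
emit factor 8: 'a' (i=34, period=1)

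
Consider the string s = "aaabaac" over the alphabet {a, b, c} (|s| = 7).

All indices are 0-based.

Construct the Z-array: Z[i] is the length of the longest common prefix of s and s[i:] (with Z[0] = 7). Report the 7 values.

Z[0]=7
i=1: i≥r, start 0; Z[1]=2 scan→box=[1,3)
i=2: min(r-i=1, Z[1]=2)=1; Z[2]=1
i=3: i≥r, start 0; Z[3]=0
i=4: i≥r, start 0; Z[4]=2 scan→box=[4,6)
i=5: min(r-i=1, Z[1]=2)=1; Z[5]=1
i=6: i≥r, start 0; Z[6]=0

[7, 2, 1, 0, 2, 1, 0]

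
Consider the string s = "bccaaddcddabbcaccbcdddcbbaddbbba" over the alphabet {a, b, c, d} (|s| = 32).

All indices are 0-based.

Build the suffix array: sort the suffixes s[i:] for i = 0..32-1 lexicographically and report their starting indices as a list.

[31, 3, 10, 14, 25, 4, 30, 24, 29, 23, 28, 11, 12, 0, 17, 2, 13, 22, 16, 1, 15, 7, 18, 9, 27, 21, 6, 8, 26, 20, 5, 19]

sorted suffixes:
  #0 SA[0]=31  'a'
  #1 SA[1]=3  'aaddcddabbcaccbcdddcbbaddbbba'
  #2 SA[2]=10  'abbcaccbcdddcbbaddbbba'
  #3 SA[3]=14  'accbcdddcbbaddbbba'
  #4 SA[4]=25  'addbbba'
  #5 SA[5]=4  'addcddabbcaccbcdddcbbaddbbba'
  #6 SA[6]=30  'ba'
  #7 SA[7]=24  'baddbbba'
  #8 SA[8]=29  'bba'
  #9 SA[9]=23  'bbaddbbba'
  #10 SA[10]=28  'bbba'
  #11 SA[11]=11  'bbcaccbcdddcbbaddbbba'
  #12 SA[12]=12  'bcaccbcdddcbbaddbbba'
  #13 SA[13]=0  'bccaaddcddabbcaccbcdddcbbaddbbba'
  #14 SA[14]=17  'bcdddcbbaddbbba'
  #15 SA[15]=2  'caaddcddabbcaccbcdddcbbaddbbba'
  #16 SA[16]=13  'caccbcdddcbbaddbbba'
  #17 SA[17]=22  'cbbaddbbba'
  #18 SA[18]=16  'cbcdddcbbaddbbba'
  #19 SA[19]=1  'ccaaddcddabbcaccbcdddcbbaddbbba'
  #20 SA[20]=15  'ccbcdddcbbaddbbba'
  #21 SA[21]=7  'cddabbcaccbcdddcbbaddbbba'
  #22 SA[22]=18  'cdddcbbaddbbba'
  #23 SA[23]=9  'dabbcaccbcdddcbbaddbbba'
  #24 SA[24]=27  'dbbba'
  #25 SA[25]=21  'dcbbaddbbba'
  #26 SA[26]=6  'dcddabbcaccbcdddcbbaddbbba'
  #27 SA[27]=8  'ddabbcaccbcdddcbbaddbbba'
  #28 SA[28]=26  'ddbbba'
  #29 SA[29]=20  'ddcbbaddbbba'
  #30 SA[30]=5  'ddcddabbcaccbcdddcbbaddbbba'
  #31 SA[31]=19  'dddcbbaddbbba'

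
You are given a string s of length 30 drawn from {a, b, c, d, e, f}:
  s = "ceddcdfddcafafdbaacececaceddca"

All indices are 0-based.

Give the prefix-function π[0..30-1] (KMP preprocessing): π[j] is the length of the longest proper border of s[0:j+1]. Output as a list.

[0, 0, 0, 0, 1, 0, 0, 0, 0, 1, 0, 0, 0, 0, 0, 0, 0, 0, 1, 2, 1, 2, 1, 0, 1, 2, 3, 4, 5, 0]

π[0] = 0
j=1 s[j]='e': π[1]=0 (border '')
j=2 s[j]='d': π[2]=0 (border '')
j=3 s[j]='d': π[3]=0 (border '')
j=4 s[j]='c': π[4]=1 (border 'c')
j=5 s[j]='d': k: 1→0; π[5]=0 (border '')
j=6 s[j]='f': π[6]=0 (border '')
j=7 s[j]='d': π[7]=0 (border '')
j=8 s[j]='d': π[8]=0 (border '')
j=9 s[j]='c': π[9]=1 (border 'c')
j=10 s[j]='a': k: 1→0; π[10]=0 (border '')
j=11 s[j]='f': π[11]=0 (border '')
j=12 s[j]='a': π[12]=0 (border '')
j=13 s[j]='f': π[13]=0 (border '')
j=14 s[j]='d': π[14]=0 (border '')
j=15 s[j]='b': π[15]=0 (border '')
j=16 s[j]='a': π[16]=0 (border '')
j=17 s[j]='a': π[17]=0 (border '')
j=18 s[j]='c': π[18]=1 (border 'c')
j=19 s[j]='e': π[19]=2 (border 'ce')
j=20 s[j]='c': k: 2→0; π[20]=1 (border 'c')
j=21 s[j]='e': π[21]=2 (border 'ce')
j=22 s[j]='c': k: 2→0; π[22]=1 (border 'c')
j=23 s[j]='a': k: 1→0; π[23]=0 (border '')
j=24 s[j]='c': π[24]=1 (border 'c')
j=25 s[j]='e': π[25]=2 (border 'ce')
j=26 s[j]='d': π[26]=3 (border 'ced')
j=27 s[j]='d': π[27]=4 (border 'cedd')
j=28 s[j]='c': π[28]=5 (border 'ceddc')
j=29 s[j]='a': k: 5→1→0; π[29]=0 (border '')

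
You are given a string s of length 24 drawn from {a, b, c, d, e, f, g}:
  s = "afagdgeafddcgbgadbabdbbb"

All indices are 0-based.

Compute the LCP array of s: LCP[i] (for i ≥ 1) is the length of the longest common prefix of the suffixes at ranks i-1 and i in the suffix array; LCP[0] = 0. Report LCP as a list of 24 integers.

sorted suffixes:
  #0 SA[0]=18  'abdbbb'
  #1 SA[1]=15  'adbabdbbb'
  #2 SA[2]=0  'afagdgeafddcgbgadbabdbbb'
  #3 SA[3]=7  'afddcgbgadbabdbbb'
  #4 SA[4]=2  'agdgeafddcgbgadbabdbbb'
  #5 SA[5]=23  'b'
  #6 SA[6]=17  'babdbbb'
  #7 SA[7]=22  'bb'
  #8 SA[8]=21  'bbb'
  #9 SA[9]=19  'bdbbb'
  #10 SA[10]=13  'bgadbabdbbb'
  #11 SA[11]=11  'cgbgadbabdbbb'
  #12 SA[12]=16  'dbabdbbb'
  #13 SA[13]=20  'dbbb'
  #14 SA[14]=10  'dcgbgadbabdbbb'
  #15 SA[15]=9  'ddcgbgadbabdbbb'
  #16 SA[16]=4  'dgeafddcgbgadbabdbbb'
  #17 SA[17]=6  'eafddcgbgadbabdbbb'
  #18 SA[18]=1  'fagdgeafddcgbgadbabdbbb'
  #19 SA[19]=8  'fddcgbgadbabdbbb'
  #20 SA[20]=14  'gadbabdbbb'
  #21 SA[21]=12  'gbgadbabdbbb'
  #22 SA[22]=3  'gdgeafddcgbgadbabdbbb'
  #23 SA[23]=5  'geafddcgbgadbabdbbb'

SA = [18, 15, 0, 7, 2, 23, 17, 22, 21, 19, 13, 11, 16, 20, 10, 9, 4, 6, 1, 8, 14, 12, 3, 5]
i: (SA[i-1],SA[i]) lcp shared
  1: (18,15) 1 'a'
  2: (15,0) 1 'a'
  3: (0,7) 2 'af'
  4: (7,2) 1 'a'
  5: (2,23) 0 ''
  6: (23,17) 1 'b'
  7: (17,22) 1 'b'
  8: (22,21) 2 'bb'
  9: (21,19) 1 'b'
  10: (19,13) 1 'b'
  11: (13,11) 0 ''
  12: (11,16) 0 ''
  13: (16,20) 2 'db'
  14: (20,10) 1 'd'
  15: (10,9) 1 'd'
  16: (9,4) 1 'd'
  17: (4,6) 0 ''
  18: (6,1) 0 ''
  19: (1,8) 1 'f'
  20: (8,14) 0 ''
  21: (14,12) 1 'g'
  22: (12,3) 1 'g'
  23: (3,5) 1 'g'

[0, 1, 1, 2, 1, 0, 1, 1, 2, 1, 1, 0, 0, 2, 1, 1, 1, 0, 0, 1, 0, 1, 1, 1]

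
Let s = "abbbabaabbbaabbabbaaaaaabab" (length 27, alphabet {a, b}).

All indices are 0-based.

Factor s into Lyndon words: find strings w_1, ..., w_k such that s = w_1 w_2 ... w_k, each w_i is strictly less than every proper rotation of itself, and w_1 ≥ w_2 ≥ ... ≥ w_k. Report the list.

emit factor 1: 'abbb' (i=0, period=4)
emit factor 2: 'ab' (i=4, period=2)
emit factor 3: 'aabbb' (i=6, period=5)
emit factor 4: 'aabbabb' (i=11, period=7)
emit factor 5: 'aaaaaabab' (i=18, period=9)

["abbb", "ab", "aabbb", "aabbabb", "aaaaaabab"]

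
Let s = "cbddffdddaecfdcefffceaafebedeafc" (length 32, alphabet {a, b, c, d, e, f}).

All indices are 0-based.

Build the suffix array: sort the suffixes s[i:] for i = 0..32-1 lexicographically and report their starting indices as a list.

[21, 9, 29, 22, 1, 25, 31, 0, 19, 14, 11, 8, 13, 7, 6, 2, 27, 3, 20, 28, 24, 10, 26, 15, 30, 18, 12, 5, 23, 17, 4, 16]

rank→(start, suffix):
  0 → (21, 'aafebedeafc')
  1 → (9, 'aecfdcefffceaafebedeafc')
  2 → (29, 'afc')
  3 → (22, 'afebedeafc')
  4 → (1, 'bddffdddaecfdcefffceaafebedeafc')
  5 → (25, 'bedeafc')
  6 → (31, 'c')
  7 → (0, 'cbddffdddaecfdcefffceaafebedeafc')
  8 → (19, 'ceaafebedeafc')
  9 → (14, 'cefffceaafebedeafc')
  10 → (11, 'cfdcefffceaafebedeafc')
  11 → (8, 'daecfdcefffceaafebedeafc')
  12 → (13, 'dcefffceaafebedeafc')
  13 → (7, 'ddaecfdcefffceaafebedeafc')
  14 → (6, 'dddaecfdcefffceaafebedeafc')
  15 → (2, 'ddffdddaecfdcefffceaafebedeafc')
  16 → (27, 'deafc')
  17 → (3, 'dffdddaecfdcefffceaafebedeafc')
  18 → (20, 'eaafebedeafc')
  19 → (28, 'eafc')
  20 → (24, 'ebedeafc')
  21 → (10, 'ecfdcefffceaafebedeafc')
  22 → (26, 'edeafc')
  23 → (15, 'efffceaafebedeafc')
  24 → (30, 'fc')
  25 → (18, 'fceaafebedeafc')
  26 → (12, 'fdcefffceaafebedeafc')
  27 → (5, 'fdddaecfdcefffceaafebedeafc')
  28 → (23, 'febedeafc')
  29 → (17, 'ffceaafebedeafc')
  30 → (4, 'ffdddaecfdcefffceaafebedeafc')
  31 → (16, 'fffceaafebedeafc')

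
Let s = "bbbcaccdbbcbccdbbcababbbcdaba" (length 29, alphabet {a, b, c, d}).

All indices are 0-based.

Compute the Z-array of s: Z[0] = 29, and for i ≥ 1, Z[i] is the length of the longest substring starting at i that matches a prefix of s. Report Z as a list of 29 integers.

[29, 2, 1, 0, 0, 0, 0, 0, 2, 1, 0, 1, 0, 0, 0, 2, 1, 0, 0, 1, 0, 4, 2, 1, 0, 0, 0, 1, 0]

Z[0]=29
i=1: i≥r, start 0; Z[1]=2 scan→box=[1,3)
i=2: min(r-i=1, Z[1]=2)=1; Z[2]=1
i=3: i≥r, start 0; Z[3]=0
i=4: i≥r, start 0; Z[4]=0
i=5: i≥r, start 0; Z[5]=0
i=6: i≥r, start 0; Z[6]=0
i=7: i≥r, start 0; Z[7]=0
i=8: i≥r, start 0; Z[8]=2 scan→box=[8,10)
i=9: min(r-i=1, Z[1]=2)=1; Z[9]=1
i=10: i≥r, start 0; Z[10]=0
i=11: i≥r, start 0; Z[11]=1 scan→box=[11,12)
i=12: i≥r, start 0; Z[12]=0
i=13: i≥r, start 0; Z[13]=0
i=14: i≥r, start 0; Z[14]=0
i=15: i≥r, start 0; Z[15]=2 scan→box=[15,17)
i=16: min(r-i=1, Z[1]=2)=1; Z[16]=1
i=17: i≥r, start 0; Z[17]=0
i=18: i≥r, start 0; Z[18]=0
i=19: i≥r, start 0; Z[19]=1 scan→box=[19,20)
i=20: i≥r, start 0; Z[20]=0
i=21: i≥r, start 0; Z[21]=4 scan→box=[21,25)
i=22: min(r-i=3, Z[1]=2)=2; Z[22]=2
i=23: min(r-i=2, Z[2]=1)=1; Z[23]=1
i=24: min(r-i=1, Z[3]=0)=0; Z[24]=0
i=25: i≥r, start 0; Z[25]=0
i=26: i≥r, start 0; Z[26]=0
i=27: i≥r, start 0; Z[27]=1 scan→box=[27,28)
i=28: i≥r, start 0; Z[28]=0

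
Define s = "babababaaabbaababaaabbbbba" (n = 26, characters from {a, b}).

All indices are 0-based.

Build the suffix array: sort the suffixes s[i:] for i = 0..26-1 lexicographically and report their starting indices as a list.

rank→(start, suffix):
  0 → (25, 'a')
  1 → (7, 'aaabbaababaaabbbbba')
  2 → (17, 'aaabbbbba')
  3 → (12, 'aababaaabbbbba')
  4 → (8, 'aabbaababaaabbbbba')
  5 → (18, 'aabbbbba')
  6 → (5, 'abaaabbaababaaabbbbba')
  7 → (15, 'abaaabbbbba')
  8 → (3, 'ababaaabbaababaaabbbbba')
  9 → (13, 'ababaaabbbbba')
  10 → (1, 'abababaaabbaababaaabbbbba')
  11 → (9, 'abbaababaaabbbbba')
  12 → (19, 'abbbbba')
  13 → (24, 'ba')
  14 → (6, 'baaabbaababaaabbbbba')
  15 → (16, 'baaabbbbba')
  16 → (11, 'baababaaabbbbba')
  17 → (4, 'babaaabbaababaaabbbbba')
  18 → (14, 'babaaabbbbba')
  19 → (2, 'bababaaabbaababaaabbbbba')
  20 → (0, 'babababaaabbaababaaabbbbba')
  21 → (23, 'bba')
  22 → (10, 'bbaababaaabbbbba')
  23 → (22, 'bbba')
  24 → (21, 'bbbba')
  25 → (20, 'bbbbba')

[25, 7, 17, 12, 8, 18, 5, 15, 3, 13, 1, 9, 19, 24, 6, 16, 11, 4, 14, 2, 0, 23, 10, 22, 21, 20]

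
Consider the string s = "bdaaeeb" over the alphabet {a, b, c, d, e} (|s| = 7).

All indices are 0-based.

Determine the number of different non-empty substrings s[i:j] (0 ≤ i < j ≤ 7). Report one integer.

sorted suffixes:
  #0 SA[0]=2  'aaeeb'
  #1 SA[1]=3  'aeeb'
  #2 SA[2]=6  'b'
  #3 SA[3]=0  'bdaaeeb'
  #4 SA[4]=1  'daaeeb'
  #5 SA[5]=5  'eb'
  #6 SA[6]=4  'eeb'

SA = [2, 3, 6, 0, 1, 5, 4]
[i] adj suffixes → lcp
  [1] 2/3 → 1 ('a')
  [2] 3/6 → 0 ('')
  [3] 6/0 → 1 ('b')
  [4] 0/1 → 0 ('')
  [5] 1/5 → 0 ('')
  [6] 5/4 → 1 ('e')

n(n+1)/2 = 7·8/2 = 28
Σ LCP = 0 + 1 + 0 + 1 + 0 + 0 + 1 = 3
distinct = 28 − 3 = 25

25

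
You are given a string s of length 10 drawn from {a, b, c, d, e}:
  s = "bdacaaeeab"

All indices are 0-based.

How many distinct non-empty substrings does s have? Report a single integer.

sorted suffixes:
  #0 SA[0]=4  'aaeeab'
  #1 SA[1]=8  'ab'
  #2 SA[2]=2  'acaaeeab'
  #3 SA[3]=5  'aeeab'
  #4 SA[4]=9  'b'
  #5 SA[5]=0  'bdacaaeeab'
  #6 SA[6]=3  'caaeeab'
  #7 SA[7]=1  'dacaaeeab'
  #8 SA[8]=7  'eab'
  #9 SA[9]=6  'eeab'

SA = [4, 8, 2, 5, 9, 0, 3, 1, 7, 6]
i: (SA[i-1],SA[i]) lcp shared
  1: (4,8) 1 'a'
  2: (8,2) 1 'a'
  3: (2,5) 1 'a'
  4: (5,9) 0 ''
  5: (9,0) 1 'b'
  6: (0,3) 0 ''
  7: (3,1) 0 ''
  8: (1,7) 0 ''
  9: (7,6) 1 'e'

n(n+1)/2 = 10·11/2 = 55
Σ LCP = 0 + 1 + 1 + 1 + 0 + 1 + 0 + 0 + 0 + 1 = 5
distinct = 55 − 5 = 50

50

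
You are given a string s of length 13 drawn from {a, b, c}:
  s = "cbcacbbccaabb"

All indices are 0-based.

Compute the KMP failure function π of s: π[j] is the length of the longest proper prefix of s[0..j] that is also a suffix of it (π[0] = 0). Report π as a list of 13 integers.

π[0] = 0
j=1 s[j]='b': π[1]=0 (border '')
j=2 s[j]='c': π[2]=1 (border 'c')
j=3 s[j]='a': k: 1→0; π[3]=0 (border '')
j=4 s[j]='c': π[4]=1 (border 'c')
j=5 s[j]='b': π[5]=2 (border 'cb')
j=6 s[j]='b': k: 2→0; π[6]=0 (border '')
j=7 s[j]='c': π[7]=1 (border 'c')
j=8 s[j]='c': k: 1→0; π[8]=1 (border 'c')
j=9 s[j]='a': k: 1→0; π[9]=0 (border '')
j=10 s[j]='a': π[10]=0 (border '')
j=11 s[j]='b': π[11]=0 (border '')
j=12 s[j]='b': π[12]=0 (border '')

[0, 0, 1, 0, 1, 2, 0, 1, 1, 0, 0, 0, 0]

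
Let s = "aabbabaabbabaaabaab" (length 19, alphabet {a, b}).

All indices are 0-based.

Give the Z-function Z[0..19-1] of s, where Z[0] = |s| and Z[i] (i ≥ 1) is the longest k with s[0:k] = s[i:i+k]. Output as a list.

Z[0]=19
i=1: fresh scan; Z[1]=1 grow→box=[1,2)
i=2: fresh scan; Z[2]=0
i=3: fresh scan; Z[3]=0
i=4: fresh scan; Z[4]=1 grow→box=[4,5)
i=5: fresh scan; Z[5]=0
i=6: fresh scan; Z[6]=8 grow→box=[6,14)
i=7: min(r-i=7, Z[1]=1)=1; Z[7]=1
i=8: min(r-i=6, Z[2]=0)=0; Z[8]=0
i=9: min(r-i=5, Z[3]=0)=0; Z[9]=0
i=10: min(r-i=4, Z[4]=1)=1; Z[10]=1
i=11: min(r-i=3, Z[5]=0)=0; Z[11]=0
i=12: min(r-i=2, Z[6]=8)=2; Z[12]=2
i=13: min(r-i=1, Z[7]=1)=1; Z[13]=3 grow→box=[13,16)
i=14: min(r-i=2, Z[1]=1)=1; Z[14]=1
i=15: min(r-i=1, Z[2]=0)=0; Z[15]=0
i=16: fresh scan; Z[16]=3 grow→box=[16,19)
i=17: min(r-i=2, Z[1]=1)=1; Z[17]=1
i=18: min(r-i=1, Z[2]=0)=0; Z[18]=0

[19, 1, 0, 0, 1, 0, 8, 1, 0, 0, 1, 0, 2, 3, 1, 0, 3, 1, 0]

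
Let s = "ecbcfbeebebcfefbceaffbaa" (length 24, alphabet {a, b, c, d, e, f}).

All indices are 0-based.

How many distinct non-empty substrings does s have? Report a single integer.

273

sorted suffixes:
  #0 SA[0]=23  'a'
  #1 SA[1]=22  'aa'
  #2 SA[2]=18  'affbaa'
  #3 SA[3]=21  'baa'
  #4 SA[4]=15  'bceaffbaa'
  #5 SA[5]=2  'bcfbeebebcfefbceaffbaa'
  #6 SA[6]=10  'bcfefbceaffbaa'
  #7 SA[7]=8  'bebcfefbceaffbaa'
  #8 SA[8]=5  'beebebcfefbceaffbaa'
  #9 SA[9]=1  'cbcfbeebebcfefbceaffbaa'
  #10 SA[10]=16  'ceaffbaa'
  #11 SA[11]=3  'cfbeebebcfefbceaffbaa'
  #12 SA[12]=11  'cfefbceaffbaa'
  #13 SA[13]=17  'eaffbaa'
  #14 SA[14]=9  'ebcfefbceaffbaa'
  #15 SA[15]=7  'ebebcfefbceaffbaa'
  #16 SA[16]=0  'ecbcfbeebebcfefbceaffbaa'
  #17 SA[17]=6  'eebebcfefbceaffbaa'
  #18 SA[18]=13  'efbceaffbaa'
  #19 SA[19]=20  'fbaa'
  #20 SA[20]=14  'fbceaffbaa'
  #21 SA[21]=4  'fbeebebcfefbceaffbaa'
  #22 SA[22]=12  'fefbceaffbaa'
  #23 SA[23]=19  'ffbaa'

SA = [23, 22, 18, 21, 15, 2, 10, 8, 5, 1, 16, 3, 11, 17, 9, 7, 0, 6, 13, 20, 14, 4, 12, 19]
i: (SA[i-1],SA[i]) lcp shared
  1: (23,22) 1 'a'
  2: (22,18) 1 'a'
  3: (18,21) 0 ''
  4: (21,15) 1 'b'
  5: (15,2) 2 'bc'
  6: (2,10) 3 'bcf'
  7: (10,8) 1 'b'
  8: (8,5) 2 'be'
  9: (5,1) 0 ''
  10: (1,16) 1 'c'
  11: (16,3) 1 'c'
  12: (3,11) 2 'cf'
  13: (11,17) 0 ''
  14: (17,9) 1 'e'
  15: (9,7) 2 'eb'
  16: (7,0) 1 'e'
  17: (0,6) 1 'e'
  18: (6,13) 1 'e'
  19: (13,20) 0 ''
  20: (20,14) 2 'fb'
  21: (14,4) 2 'fb'
  22: (4,12) 1 'f'
  23: (12,19) 1 'f'

n(n+1)/2 = 24·25/2 = 300
Σ LCP = 0 + 1 + 1 + 0 + 1 + 2 + 3 + 1 + 2 + 0 + 1 + 1 + 2 + 0 + 1 + 2 + 1 + 1 + 1 + 0 + 2 + 2 + 1 + 1 = 27
distinct = 300 − 27 = 273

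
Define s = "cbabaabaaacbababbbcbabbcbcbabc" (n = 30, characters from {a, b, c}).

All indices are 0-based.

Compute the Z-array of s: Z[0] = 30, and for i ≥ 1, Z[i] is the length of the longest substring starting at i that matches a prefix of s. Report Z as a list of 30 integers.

[30, 0, 0, 0, 0, 0, 0, 0, 0, 0, 5, 0, 0, 0, 0, 0, 0, 0, 4, 0, 0, 0, 0, 2, 0, 4, 0, 0, 0, 1]

Z[0]=30
i=1: i≥r, start 0; Z[1]=0
i=2: i≥r, start 0; Z[2]=0
i=3: i≥r, start 0; Z[3]=0
i=4: i≥r, start 0; Z[4]=0
i=5: i≥r, start 0; Z[5]=0
i=6: i≥r, start 0; Z[6]=0
i=7: i≥r, start 0; Z[7]=0
i=8: i≥r, start 0; Z[8]=0
i=9: i≥r, start 0; Z[9]=0
i=10: i≥r, start 0; Z[10]=5 scan→box=[10,15)
i=11: min(r-i=4, Z[1]=0)=0; Z[11]=0
i=12: min(r-i=3, Z[2]=0)=0; Z[12]=0
i=13: min(r-i=2, Z[3]=0)=0; Z[13]=0
i=14: min(r-i=1, Z[4]=0)=0; Z[14]=0
i=15: i≥r, start 0; Z[15]=0
i=16: i≥r, start 0; Z[16]=0
i=17: i≥r, start 0; Z[17]=0
i=18: i≥r, start 0; Z[18]=4 scan→box=[18,22)
i=19: min(r-i=3, Z[1]=0)=0; Z[19]=0
i=20: min(r-i=2, Z[2]=0)=0; Z[20]=0
i=21: min(r-i=1, Z[3]=0)=0; Z[21]=0
i=22: i≥r, start 0; Z[22]=0
i=23: i≥r, start 0; Z[23]=2 scan→box=[23,25)
i=24: min(r-i=1, Z[1]=0)=0; Z[24]=0
i=25: i≥r, start 0; Z[25]=4 scan→box=[25,29)
i=26: min(r-i=3, Z[1]=0)=0; Z[26]=0
i=27: min(r-i=2, Z[2]=0)=0; Z[27]=0
i=28: min(r-i=1, Z[3]=0)=0; Z[28]=0
i=29: i≥r, start 0; Z[29]=1 scan→box=[29,30)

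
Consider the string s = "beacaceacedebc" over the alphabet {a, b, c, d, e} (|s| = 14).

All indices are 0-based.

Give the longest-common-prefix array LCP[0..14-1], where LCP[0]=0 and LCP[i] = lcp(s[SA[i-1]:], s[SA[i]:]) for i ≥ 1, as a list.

[0, 2, 3, 0, 1, 0, 1, 1, 2, 0, 0, 3, 1, 1]

rank→(start, suffix):
  0 → (2, 'acaceacedebc')
  1 → (4, 'aceacedebc')
  2 → (7, 'acedebc')
  3 → (12, 'bc')
  4 → (0, 'beacaceacedebc')
  5 → (13, 'c')
  6 → (3, 'caceacedebc')
  7 → (5, 'ceacedebc')
  8 → (8, 'cedebc')
  9 → (10, 'debc')
  10 → (1, 'eacaceacedebc')
  11 → (6, 'eacedebc')
  12 → (11, 'ebc')
  13 → (9, 'edebc')

SA = [2, 4, 7, 12, 0, 13, 3, 5, 8, 10, 1, 6, 11, 9]
[i] adj suffixes → lcp
  [1] 2/4 → 2 ('ac')
  [2] 4/7 → 3 ('ace')
  [3] 7/12 → 0 ('')
  [4] 12/0 → 1 ('b')
  [5] 0/13 → 0 ('')
  [6] 13/3 → 1 ('c')
  [7] 3/5 → 1 ('c')
  [8] 5/8 → 2 ('ce')
  [9] 8/10 → 0 ('')
  [10] 10/1 → 0 ('')
  [11] 1/6 → 3 ('eac')
  [12] 6/11 → 1 ('e')
  [13] 11/9 → 1 ('e')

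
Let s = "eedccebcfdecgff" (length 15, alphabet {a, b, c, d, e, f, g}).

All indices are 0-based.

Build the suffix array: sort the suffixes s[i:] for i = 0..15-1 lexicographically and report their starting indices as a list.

[6, 3, 4, 7, 11, 2, 9, 5, 10, 1, 0, 14, 8, 13, 12]

sorted suffixes:
  #0 SA[0]=6  'bcfdecgff'
  #1 SA[1]=3  'ccebcfdecgff'
  #2 SA[2]=4  'cebcfdecgff'
  #3 SA[3]=7  'cfdecgff'
  #4 SA[4]=11  'cgff'
  #5 SA[5]=2  'dccebcfdecgff'
  #6 SA[6]=9  'decgff'
  #7 SA[7]=5  'ebcfdecgff'
  #8 SA[8]=10  'ecgff'
  #9 SA[9]=1  'edccebcfdecgff'
  #10 SA[10]=0  'eedccebcfdecgff'
  #11 SA[11]=14  'f'
  #12 SA[12]=8  'fdecgff'
  #13 SA[13]=13  'ff'
  #14 SA[14]=12  'gff'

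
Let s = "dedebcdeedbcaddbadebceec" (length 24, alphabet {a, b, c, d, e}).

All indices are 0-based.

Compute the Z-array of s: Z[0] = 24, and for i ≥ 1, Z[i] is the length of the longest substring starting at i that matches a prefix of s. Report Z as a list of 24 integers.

[24, 0, 2, 0, 0, 0, 2, 0, 0, 1, 0, 0, 0, 1, 1, 0, 0, 2, 0, 0, 0, 0, 0, 0]

Z[0]=24
i=1: i≥r, start 0; Z[1]=0
i=2: i≥r, start 0; Z[2]=2 grow→box=[2,4)
i=3: min(r-i=1, Z[1]=0)=0; Z[3]=0
i=4: i≥r, start 0; Z[4]=0
i=5: i≥r, start 0; Z[5]=0
i=6: i≥r, start 0; Z[6]=2 grow→box=[6,8)
i=7: min(r-i=1, Z[1]=0)=0; Z[7]=0
i=8: i≥r, start 0; Z[8]=0
i=9: i≥r, start 0; Z[9]=1 grow→box=[9,10)
i=10: i≥r, start 0; Z[10]=0
i=11: i≥r, start 0; Z[11]=0
i=12: i≥r, start 0; Z[12]=0
i=13: i≥r, start 0; Z[13]=1 grow→box=[13,14)
i=14: i≥r, start 0; Z[14]=1 grow→box=[14,15)
i=15: i≥r, start 0; Z[15]=0
i=16: i≥r, start 0; Z[16]=0
i=17: i≥r, start 0; Z[17]=2 grow→box=[17,19)
i=18: min(r-i=1, Z[1]=0)=0; Z[18]=0
i=19: i≥r, start 0; Z[19]=0
i=20: i≥r, start 0; Z[20]=0
i=21: i≥r, start 0; Z[21]=0
i=22: i≥r, start 0; Z[22]=0
i=23: i≥r, start 0; Z[23]=0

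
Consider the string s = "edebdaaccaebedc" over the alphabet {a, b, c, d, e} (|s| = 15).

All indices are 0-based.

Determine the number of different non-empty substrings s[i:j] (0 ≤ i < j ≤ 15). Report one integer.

sorted suffixes:
  #0 SA[0]=5  'aaccaebedc'
  #1 SA[1]=6  'accaebedc'
  #2 SA[2]=9  'aebedc'
  #3 SA[3]=3  'bdaaccaebedc'
  #4 SA[4]=11  'bedc'
  #5 SA[5]=14  'c'
  #6 SA[6]=8  'caebedc'
  #7 SA[7]=7  'ccaebedc'
  #8 SA[8]=4  'daaccaebedc'
  #9 SA[9]=13  'dc'
  #10 SA[10]=1  'debdaaccaebedc'
  #11 SA[11]=2  'ebdaaccaebedc'
  #12 SA[12]=10  'ebedc'
  #13 SA[13]=12  'edc'
  #14 SA[14]=0  'edebdaaccaebedc'

SA = [5, 6, 9, 3, 11, 14, 8, 7, 4, 13, 1, 2, 10, 12, 0]
rank  pair      lcp
   1  s[5:],s[6:]  1  'a'
   2  s[6:],s[9:]  1  'a'
   3  s[9:],s[3:]  0  ''
   4  s[3:],s[11:]  1  'b'
   5  s[11:],s[14:]  0  ''
   6  s[14:],s[8:]  1  'c'
   7  s[8:],s[7:]  1  'c'
   8  s[7:],s[4:]  0  ''
   9  s[4:],s[13:]  1  'd'
  10  s[13:],s[1:]  1  'd'
  11  s[1:],s[2:]  0  ''
  12  s[2:],s[10:]  2  'eb'
  13  s[10:],s[12:]  1  'e'
  14  s[12:],s[0:]  2  'ed'

n(n+1)/2 = 15·16/2 = 120
Σ LCP = 0 + 1 + 1 + 0 + 1 + 0 + 1 + 1 + 0 + 1 + 1 + 0 + 2 + 1 + 2 = 12
distinct = 120 − 12 = 108

108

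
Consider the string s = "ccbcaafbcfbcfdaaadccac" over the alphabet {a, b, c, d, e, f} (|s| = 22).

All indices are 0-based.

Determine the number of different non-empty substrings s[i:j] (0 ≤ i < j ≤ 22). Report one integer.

225

sorted suffixes:
  #0 SA[0]=14  'aaadccac'
  #1 SA[1]=15  'aadccac'
  #2 SA[2]=4  'aafbcfbcfdaaadccac'
  #3 SA[3]=20  'ac'
  #4 SA[4]=16  'adccac'
  #5 SA[5]=5  'afbcfbcfdaaadccac'
  #6 SA[6]=2  'bcaafbcfbcfdaaadccac'
  #7 SA[7]=7  'bcfbcfdaaadccac'
  #8 SA[8]=10  'bcfdaaadccac'
  #9 SA[9]=21  'c'
  #10 SA[10]=3  'caafbcfbcfdaaadccac'
  #11 SA[11]=19  'cac'
  #12 SA[12]=1  'cbcaafbcfbcfdaaadccac'
  #13 SA[13]=18  'ccac'
  #14 SA[14]=0  'ccbcaafbcfbcfdaaadccac'
  #15 SA[15]=8  'cfbcfdaaadccac'
  #16 SA[16]=11  'cfdaaadccac'
  #17 SA[17]=13  'daaadccac'
  #18 SA[18]=17  'dccac'
  #19 SA[19]=6  'fbcfbcfdaaadccac'
  #20 SA[20]=9  'fbcfdaaadccac'
  #21 SA[21]=12  'fdaaadccac'

SA = [14, 15, 4, 20, 16, 5, 2, 7, 10, 21, 3, 19, 1, 18, 0, 8, 11, 13, 17, 6, 9, 12]
rank  pair      lcp
   1  s[14:],s[15:]  2  'aa'
   2  s[15:],s[4:]  2  'aa'
   3  s[4:],s[20:]  1  'a'
   4  s[20:],s[16:]  1  'a'
   5  s[16:],s[5:]  1  'a'
   6  s[5:],s[2:]  0  ''
   7  s[2:],s[7:]  2  'bc'
   8  s[7:],s[10:]  3  'bcf'
   9  s[10:],s[21:]  0  ''
  10  s[21:],s[3:]  1  'c'
  11  s[3:],s[19:]  2  'ca'
  12  s[19:],s[1:]  1  'c'
  13  s[1:],s[18:]  1  'c'
  14  s[18:],s[0:]  2  'cc'
  15  s[0:],s[8:]  1  'c'
  16  s[8:],s[11:]  2  'cf'
  17  s[11:],s[13:]  0  ''
  18  s[13:],s[17:]  1  'd'
  19  s[17:],s[6:]  0  ''
  20  s[6:],s[9:]  4  'fbcf'
  21  s[9:],s[12:]  1  'f'

n(n+1)/2 = 22·23/2 = 253
Σ LCP = 0 + 2 + 2 + 1 + 1 + 1 + 0 + 2 + 3 + 0 + 1 + 2 + 1 + 1 + 2 + 1 + 2 + 0 + 1 + 0 + 4 + 1 = 28
distinct = 253 − 28 = 225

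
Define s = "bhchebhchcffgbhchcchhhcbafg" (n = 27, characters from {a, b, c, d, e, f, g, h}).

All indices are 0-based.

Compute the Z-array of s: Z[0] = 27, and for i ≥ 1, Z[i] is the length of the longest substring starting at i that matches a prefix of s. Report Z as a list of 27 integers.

[27, 0, 0, 0, 0, 4, 0, 0, 0, 0, 0, 0, 0, 4, 0, 0, 0, 0, 0, 0, 0, 0, 0, 1, 0, 0, 0]

Z[0]=27
i=1: fresh scan; Z[1]=0
i=2: fresh scan; Z[2]=0
i=3: fresh scan; Z[3]=0
i=4: fresh scan; Z[4]=0
i=5: fresh scan; Z[5]=4 grow→box=[5,9)
i=6: min(r-i=3, Z[1]=0)=0; Z[6]=0
i=7: min(r-i=2, Z[2]=0)=0; Z[7]=0
i=8: min(r-i=1, Z[3]=0)=0; Z[8]=0
i=9: fresh scan; Z[9]=0
i=10: fresh scan; Z[10]=0
i=11: fresh scan; Z[11]=0
i=12: fresh scan; Z[12]=0
i=13: fresh scan; Z[13]=4 grow→box=[13,17)
i=14: min(r-i=3, Z[1]=0)=0; Z[14]=0
i=15: min(r-i=2, Z[2]=0)=0; Z[15]=0
i=16: min(r-i=1, Z[3]=0)=0; Z[16]=0
i=17: fresh scan; Z[17]=0
i=18: fresh scan; Z[18]=0
i=19: fresh scan; Z[19]=0
i=20: fresh scan; Z[20]=0
i=21: fresh scan; Z[21]=0
i=22: fresh scan; Z[22]=0
i=23: fresh scan; Z[23]=1 grow→box=[23,24)
i=24: fresh scan; Z[24]=0
i=25: fresh scan; Z[25]=0
i=26: fresh scan; Z[26]=0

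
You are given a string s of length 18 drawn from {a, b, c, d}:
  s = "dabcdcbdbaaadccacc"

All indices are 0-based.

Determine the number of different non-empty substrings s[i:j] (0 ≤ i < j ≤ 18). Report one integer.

sorted suffixes:
  #0 SA[0]=9  'aaadccacc'
  #1 SA[1]=10  'aadccacc'
  #2 SA[2]=1  'abcdcbdbaaadccacc'
  #3 SA[3]=15  'acc'
  #4 SA[4]=11  'adccacc'
  #5 SA[5]=8  'baaadccacc'
  #6 SA[6]=2  'bcdcbdbaaadccacc'
  #7 SA[7]=6  'bdbaaadccacc'
  #8 SA[8]=17  'c'
  #9 SA[9]=14  'cacc'
  #10 SA[10]=5  'cbdbaaadccacc'
  #11 SA[11]=16  'cc'
  #12 SA[12]=13  'ccacc'
  #13 SA[13]=3  'cdcbdbaaadccacc'
  #14 SA[14]=0  'dabcdcbdbaaadccacc'
  #15 SA[15]=7  'dbaaadccacc'
  #16 SA[16]=4  'dcbdbaaadccacc'
  #17 SA[17]=12  'dccacc'

SA = [9, 10, 1, 15, 11, 8, 2, 6, 17, 14, 5, 16, 13, 3, 0, 7, 4, 12]
rank  pair      lcp
   1  s[9:],s[10:]  2  'aa'
   2  s[10:],s[1:]  1  'a'
   3  s[1:],s[15:]  1  'a'
   4  s[15:],s[11:]  1  'a'
   5  s[11:],s[8:]  0  ''
   6  s[8:],s[2:]  1  'b'
   7  s[2:],s[6:]  1  'b'
   8  s[6:],s[17:]  0  ''
   9  s[17:],s[14:]  1  'c'
  10  s[14:],s[5:]  1  'c'
  11  s[5:],s[16:]  1  'c'
  12  s[16:],s[13:]  2  'cc'
  13  s[13:],s[3:]  1  'c'
  14  s[3:],s[0:]  0  ''
  15  s[0:],s[7:]  1  'd'
  16  s[7:],s[4:]  1  'd'
  17  s[4:],s[12:]  2  'dc'

n(n+1)/2 = 18·19/2 = 171
Σ LCP = 0 + 2 + 1 + 1 + 1 + 0 + 1 + 1 + 0 + 1 + 1 + 1 + 2 + 1 + 0 + 1 + 1 + 2 = 17
distinct = 171 − 17 = 154

154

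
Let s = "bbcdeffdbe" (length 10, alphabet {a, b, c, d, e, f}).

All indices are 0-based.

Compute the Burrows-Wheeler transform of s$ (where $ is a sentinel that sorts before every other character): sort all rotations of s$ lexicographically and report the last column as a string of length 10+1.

rank  rotation     last
    0  $bbcdeffdbe  e
    1  bbcdeffdbe$  $
    2  bcdeffdbe$b  b
    3  be$bbcdeffd  d
    4  cdeffdbe$bb  b
    5  dbe$bbcdeff  f
    6  deffdbe$bbc  c
    7  e$bbcdeffdb  b
    8  effdbe$bbcd  d
    9  fdbe$bbcdef  f
   10  ffdbe$bbcde  e

e$bdbfcbdfe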